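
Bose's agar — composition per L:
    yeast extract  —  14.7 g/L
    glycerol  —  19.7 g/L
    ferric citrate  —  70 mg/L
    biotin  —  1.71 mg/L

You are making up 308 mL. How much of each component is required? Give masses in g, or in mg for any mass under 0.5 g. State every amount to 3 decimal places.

yeast extract 4.528 g; glycerol 6.068 g; ferric citrate 21.560 mg; biotin 0.527 mg

Working volume: 308 mL = 0.308 L.
yeast extract: 14.7 g/L × 0.308 L = 4.528 g
glycerol: 19.7 g/L × 0.308 L = 6.068 g
ferric citrate: 70 mg/L × 0.308 L = 21.560 mg
biotin: 1.71 mg/L × 0.308 L = 0.527 mg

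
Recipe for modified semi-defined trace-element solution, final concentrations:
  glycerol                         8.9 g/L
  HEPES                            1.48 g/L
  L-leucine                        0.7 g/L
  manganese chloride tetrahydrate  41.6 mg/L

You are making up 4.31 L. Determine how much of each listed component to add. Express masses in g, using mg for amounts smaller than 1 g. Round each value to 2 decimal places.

Working volume: 4.31 L.
glycerol: 8.9 g/L × 4.31 L = 38.36 g
HEPES: 1.48 g/L × 4.31 L = 6.38 g
L-leucine: 0.7 g/L × 4.31 L = 3.02 g
manganese chloride tetrahydrate: 41.6 mg/L × 4.31 L = 179.30 mg

glycerol 38.36 g; HEPES 6.38 g; L-leucine 3.02 g; manganese chloride tetrahydrate 179.30 mg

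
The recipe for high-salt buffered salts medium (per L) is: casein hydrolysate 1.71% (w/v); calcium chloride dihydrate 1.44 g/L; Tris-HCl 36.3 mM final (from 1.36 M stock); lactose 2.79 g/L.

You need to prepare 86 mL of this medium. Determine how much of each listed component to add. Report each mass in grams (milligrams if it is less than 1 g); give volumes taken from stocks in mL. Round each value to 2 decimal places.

Scale factor relative to 1 L: 0.086.
casein hydrolysate: 1.71 g per 100 mL × 86 mL ÷ 100 = 1.47 g
calcium chloride dihydrate: 1.44 g/L × 0.086 L = 0.12384 g = 123.84 mg
Tris-HCl: dilute stock: 36.3 mM × 86 mL ÷ 1360 mM = 2.30 mL
lactose: 2.79 g/L × 0.086 L = 0.23994 g = 239.94 mg

casein hydrolysate 1.47 g; calcium chloride dihydrate 123.84 mg; Tris-HCl 2.30 mL; lactose 239.94 mg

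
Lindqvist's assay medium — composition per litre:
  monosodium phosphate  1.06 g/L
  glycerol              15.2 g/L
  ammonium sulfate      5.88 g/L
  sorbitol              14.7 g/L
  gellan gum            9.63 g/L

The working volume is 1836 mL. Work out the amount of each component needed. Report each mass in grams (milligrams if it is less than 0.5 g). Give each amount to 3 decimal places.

monosodium phosphate 1.946 g; glycerol 27.907 g; ammonium sulfate 10.796 g; sorbitol 26.989 g; gellan gum 17.681 g

Target volume = 1836 mL = 1.836 L.
monosodium phosphate: 1.06 g/L × 1.836 L = 1.946 g
glycerol: 15.2 g/L × 1.836 L = 27.907 g
ammonium sulfate: 5.88 g/L × 1.836 L = 10.796 g
sorbitol: 14.7 g/L × 1.836 L = 26.989 g
gellan gum: 9.63 g/L × 1.836 L = 17.681 g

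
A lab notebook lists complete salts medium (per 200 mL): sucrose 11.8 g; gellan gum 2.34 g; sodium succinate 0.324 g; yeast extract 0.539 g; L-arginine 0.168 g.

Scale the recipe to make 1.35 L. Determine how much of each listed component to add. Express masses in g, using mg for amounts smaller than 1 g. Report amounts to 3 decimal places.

sucrose 79.650 g; gellan gum 15.795 g; sodium succinate 2.187 g; yeast extract 3.638 g; L-arginine 1.134 g

Ratio of target to recipe volume: 1350 / 200 = 6.75.
sucrose: 11.8 g × (1350 mL / 200 mL) = 79.650 g
gellan gum: 2.34 g × (1350 mL / 200 mL) = 15.795 g
sodium succinate: 0.324 g × (1350 mL / 200 mL) = 2.187 g
yeast extract: 0.539 g × (1350 mL / 200 mL) = 3.638 g
L-arginine: 0.168 g × (1350 mL / 200 mL) = 1.134 g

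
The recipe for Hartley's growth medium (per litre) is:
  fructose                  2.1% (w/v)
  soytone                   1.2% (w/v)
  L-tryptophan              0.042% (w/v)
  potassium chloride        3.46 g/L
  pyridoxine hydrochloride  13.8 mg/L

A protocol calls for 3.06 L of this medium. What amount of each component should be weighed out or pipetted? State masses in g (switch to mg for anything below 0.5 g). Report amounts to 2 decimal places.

Scale factor relative to 1 L: 3.06.
fructose: 2.1% w/v = 21 g/L → 21 × 3.06 L = 64.26 g
soytone: 1.2% w/v = 12 g/L → 12 × 3.06 L = 36.72 g
L-tryptophan: 0.042% w/v = 0.42 g/L → 0.42 × 3.06 L = 1.29 g
potassium chloride: 3.46 g/L × 3.06 L = 10.59 g
pyridoxine hydrochloride: 13.8 mg/L × 3.06 L = 42.23 mg

fructose 64.26 g; soytone 36.72 g; L-tryptophan 1.29 g; potassium chloride 10.59 g; pyridoxine hydrochloride 42.23 mg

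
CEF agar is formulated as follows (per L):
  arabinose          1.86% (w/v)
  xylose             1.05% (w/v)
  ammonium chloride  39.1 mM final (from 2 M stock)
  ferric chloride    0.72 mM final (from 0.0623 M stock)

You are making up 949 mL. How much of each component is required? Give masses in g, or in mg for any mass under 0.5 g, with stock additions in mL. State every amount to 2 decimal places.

arabinose 17.65 g; xylose 9.96 g; ammonium chloride 18.55 mL; ferric chloride 10.97 mL

Scale factor relative to 1 L: 0.949.
arabinose: 1.86% w/v = 18.6 g/L → 18.6 × 0.949 L = 17.65 g
xylose: 1.05 g per 100 mL × 949 mL ÷ 100 = 9.96 g
ammonium chloride: V = C2·V2/C1 = 39.1 mM × 949 mL ÷ 2000 mM = 18.55 mL
ferric chloride: V = C2·V2/C1 = 0.72 mM × 949 mL ÷ 62.3 mM = 10.97 mL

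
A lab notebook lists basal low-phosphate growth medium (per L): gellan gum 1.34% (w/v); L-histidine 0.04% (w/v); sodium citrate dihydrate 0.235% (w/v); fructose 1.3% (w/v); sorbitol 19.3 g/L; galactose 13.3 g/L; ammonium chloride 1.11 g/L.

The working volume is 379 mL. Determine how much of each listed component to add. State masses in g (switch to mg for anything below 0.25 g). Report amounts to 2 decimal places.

Scale factor relative to 1 L: 0.379.
gellan gum: 1.34% w/v = 13.4 g/L → 13.4 × 0.379 L = 5.08 g
L-histidine: 0.04 g per 100 mL × 379 mL ÷ 100 = 0.1516 g = 151.60 mg
sodium citrate dihydrate: 0.235% w/v = 2.35 g/L → 2.35 × 0.379 L = 0.89 g
fructose: 1.3% w/v = 13 g/L → 13 × 0.379 L = 4.93 g
sorbitol: 19.3 g/L × 0.379 L = 7.31 g
galactose: 13.3 g/L × 0.379 L = 5.04 g
ammonium chloride: 1.11 g/L × 0.379 L = 0.42 g

gellan gum 5.08 g; L-histidine 151.60 mg; sodium citrate dihydrate 0.89 g; fructose 4.93 g; sorbitol 7.31 g; galactose 5.04 g; ammonium chloride 0.42 g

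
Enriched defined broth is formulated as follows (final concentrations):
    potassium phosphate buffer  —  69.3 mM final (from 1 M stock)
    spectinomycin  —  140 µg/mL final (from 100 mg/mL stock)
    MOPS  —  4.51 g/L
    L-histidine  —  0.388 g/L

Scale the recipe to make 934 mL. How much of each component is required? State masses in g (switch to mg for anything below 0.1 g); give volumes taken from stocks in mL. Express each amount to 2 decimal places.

potassium phosphate buffer 64.73 mL; spectinomycin 1.31 mL; MOPS 4.21 g; L-histidine 0.36 g

Scale factor relative to 1 L: 0.934.
potassium phosphate buffer: dilute stock: 69.3 mM × 934 mL ÷ 1000 mM = 64.73 mL
spectinomycin: C1V1 = C2V2 → 140 µg/mL × 934 mL ÷ 100000 µg/mL = 1.31 mL
MOPS: 4.51 g/L × 0.934 L = 4.21 g
L-histidine: 0.388 g/L × 0.934 L = 0.36 g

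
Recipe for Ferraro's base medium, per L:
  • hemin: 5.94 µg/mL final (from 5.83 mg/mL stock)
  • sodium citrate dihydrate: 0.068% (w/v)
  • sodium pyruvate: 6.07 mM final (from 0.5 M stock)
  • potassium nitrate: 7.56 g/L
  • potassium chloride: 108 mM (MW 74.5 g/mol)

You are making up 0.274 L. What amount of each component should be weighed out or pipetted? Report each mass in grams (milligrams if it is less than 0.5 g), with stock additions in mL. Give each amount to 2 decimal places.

hemin 0.28 mL; sodium citrate dihydrate 186.32 mg; sodium pyruvate 3.33 mL; potassium nitrate 2.07 g; potassium chloride 2.20 g

Scale factor relative to 1 L: 0.274.
hemin: C1V1 = C2V2 → 5.94 µg/mL × 274 mL ÷ 5830 µg/mL = 0.28 mL
sodium citrate dihydrate: 0.068 g per 100 mL × 274 mL ÷ 100 = 0.18632 g = 186.32 mg
sodium pyruvate: dilute stock: 6.07 mM × 274 mL ÷ 500 mM = 3.33 mL
potassium nitrate: 7.56 g/L × 0.274 L = 2.07 g
potassium chloride: 108 mmol/L × 74.5 g/mol × 0.274 L ÷ 1000 = 2.20 g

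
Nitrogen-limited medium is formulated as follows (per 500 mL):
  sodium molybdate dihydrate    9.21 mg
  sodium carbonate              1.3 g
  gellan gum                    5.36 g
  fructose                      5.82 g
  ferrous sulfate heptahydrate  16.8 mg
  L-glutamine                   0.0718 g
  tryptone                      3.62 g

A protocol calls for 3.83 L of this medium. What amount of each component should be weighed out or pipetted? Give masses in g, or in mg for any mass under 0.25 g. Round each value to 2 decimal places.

Ratio of target to recipe volume: 3830 / 500 = 7.66.
sodium molybdate dihydrate: 9.21 mg × (3830 mL / 500 mL) = 70.55 mg
sodium carbonate: 1.3 g × (3830 mL / 500 mL) = 9.96 g
gellan gum: 5.36 g × (3830 mL / 500 mL) = 41.06 g
fructose: 5.82 g × (3830 mL / 500 mL) = 44.58 g
ferrous sulfate heptahydrate: 16.8 mg × (3830 mL / 500 mL) = 128.69 mg
L-glutamine: 0.0718 g × (3830 mL / 500 mL) = 0.55 g
tryptone: 3.62 g × (3830 mL / 500 mL) = 27.73 g

sodium molybdate dihydrate 70.55 mg; sodium carbonate 9.96 g; gellan gum 41.06 g; fructose 44.58 g; ferrous sulfate heptahydrate 128.69 mg; L-glutamine 0.55 g; tryptone 27.73 g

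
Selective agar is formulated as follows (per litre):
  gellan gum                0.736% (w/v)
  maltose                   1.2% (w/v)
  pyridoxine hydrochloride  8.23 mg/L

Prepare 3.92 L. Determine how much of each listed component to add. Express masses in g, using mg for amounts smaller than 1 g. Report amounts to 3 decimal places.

gellan gum 28.851 g; maltose 47.040 g; pyridoxine hydrochloride 32.262 mg

Scale factor relative to 1 L: 3.92.
gellan gum: 0.736 g per 100 mL × 3920 mL ÷ 100 = 28.851 g
maltose: 1.2% w/v = 12 g/L → 12 × 3.92 L = 47.040 g
pyridoxine hydrochloride: 8.23 mg/L × 3.92 L = 32.262 mg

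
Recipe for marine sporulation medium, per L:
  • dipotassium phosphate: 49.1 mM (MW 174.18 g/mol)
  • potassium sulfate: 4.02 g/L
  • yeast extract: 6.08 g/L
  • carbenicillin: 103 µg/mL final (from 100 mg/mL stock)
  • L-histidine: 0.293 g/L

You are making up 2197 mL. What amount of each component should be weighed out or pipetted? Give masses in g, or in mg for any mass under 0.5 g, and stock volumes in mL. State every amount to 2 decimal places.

Target volume = 2197 mL = 2.197 L.
dipotassium phosphate: 49.1 mmol/L × 174.18 g/mol × 2.197 L ÷ 1000 = 18.79 g
potassium sulfate: 4.02 g/L × 2.197 L = 8.83 g
yeast extract: 6.08 g/L × 2.197 L = 13.36 g
carbenicillin: V = C2·V2/C1 = 103 µg/mL × 2197 mL ÷ 100000 µg/mL = 2.26 mL
L-histidine: 0.293 g/L × 2.197 L = 0.64 g

dipotassium phosphate 18.79 g; potassium sulfate 8.83 g; yeast extract 13.36 g; carbenicillin 2.26 mL; L-histidine 0.64 g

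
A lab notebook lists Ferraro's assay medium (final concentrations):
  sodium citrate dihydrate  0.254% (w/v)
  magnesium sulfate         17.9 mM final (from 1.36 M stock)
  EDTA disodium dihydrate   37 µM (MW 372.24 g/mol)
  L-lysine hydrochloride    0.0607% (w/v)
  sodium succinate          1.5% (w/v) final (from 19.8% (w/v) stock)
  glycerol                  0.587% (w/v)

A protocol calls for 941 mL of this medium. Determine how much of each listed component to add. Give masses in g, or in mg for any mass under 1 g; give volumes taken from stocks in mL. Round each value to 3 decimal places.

sodium citrate dihydrate 2.390 g; magnesium sulfate 12.385 mL; EDTA disodium dihydrate 12.960 mg; L-lysine hydrochloride 571.187 mg; sodium succinate 71.288 mL; glycerol 5.524 g

Scale factor relative to 1 L: 0.941.
sodium citrate dihydrate: 0.254 g per 100 mL × 941 mL ÷ 100 = 2.390 g
magnesium sulfate: C1V1 = C2V2 → 17.9 mM × 941 mL ÷ 1360 mM = 12.385 mL
EDTA disodium dihydrate: 37 µmol/L × 372.24 g/mol × 0.941 L ÷ 1000 = 12.960 mg
L-lysine hydrochloride: 0.0607% w/v = 0.607 g/L → 0.607 × 0.941 L = 0.571187 g = 571.187 mg
sodium succinate: V = C2·V2/C1 = 1.5% ÷ 19.8% × 941 mL = 71.288 mL
glycerol: 0.587 g per 100 mL × 941 mL ÷ 100 = 5.524 g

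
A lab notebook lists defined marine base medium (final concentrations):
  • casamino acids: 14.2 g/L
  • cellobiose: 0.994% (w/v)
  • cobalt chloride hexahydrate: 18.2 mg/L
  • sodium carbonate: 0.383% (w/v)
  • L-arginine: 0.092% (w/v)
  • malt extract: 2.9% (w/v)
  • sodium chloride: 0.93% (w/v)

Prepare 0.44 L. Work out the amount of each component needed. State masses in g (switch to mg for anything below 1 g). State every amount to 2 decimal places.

casamino acids 6.25 g; cellobiose 4.37 g; cobalt chloride hexahydrate 8.01 mg; sodium carbonate 1.69 g; L-arginine 404.80 mg; malt extract 12.76 g; sodium chloride 4.09 g

Scale factor relative to 1 L: 0.44.
casamino acids: 14.2 g/L × 0.44 L = 6.25 g
cellobiose: 0.994 g per 100 mL × 440 mL ÷ 100 = 4.37 g
cobalt chloride hexahydrate: 18.2 mg/L × 0.44 L = 8.01 mg
sodium carbonate: 0.383% w/v = 3.83 g/L → 3.83 × 0.44 L = 1.69 g
L-arginine: 0.092 g per 100 mL × 440 mL ÷ 100 = 0.4048 g = 404.80 mg
malt extract: 2.9 g per 100 mL × 440 mL ÷ 100 = 12.76 g
sodium chloride: 0.93 g per 100 mL × 440 mL ÷ 100 = 4.09 g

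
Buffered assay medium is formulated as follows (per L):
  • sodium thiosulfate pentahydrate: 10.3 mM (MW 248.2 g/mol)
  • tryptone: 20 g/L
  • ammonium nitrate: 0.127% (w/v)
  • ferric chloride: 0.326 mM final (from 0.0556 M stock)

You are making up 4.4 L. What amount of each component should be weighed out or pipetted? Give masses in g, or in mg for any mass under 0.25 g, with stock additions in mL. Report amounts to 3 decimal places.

Working volume: 4.4 L.
sodium thiosulfate pentahydrate: 10.3 mmol/L × 248.2 g/mol × 4.4 L ÷ 1000 = 11.248 g
tryptone: 20 g/L × 4.4 L = 88.000 g
ammonium nitrate: 0.127% w/v = 1.27 g/L → 1.27 × 4.4 L = 5.588 g
ferric chloride: C1V1 = C2V2 → 0.326 mM × 4400 mL ÷ 55.6 mM = 25.799 mL

sodium thiosulfate pentahydrate 11.248 g; tryptone 88.000 g; ammonium nitrate 5.588 g; ferric chloride 25.799 mL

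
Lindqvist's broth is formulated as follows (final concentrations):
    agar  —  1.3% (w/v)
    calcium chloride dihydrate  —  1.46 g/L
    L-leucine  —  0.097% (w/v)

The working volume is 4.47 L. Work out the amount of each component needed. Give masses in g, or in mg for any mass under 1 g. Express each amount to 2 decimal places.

Working volume: 4.47 L.
agar: 1.3 g per 100 mL × 4470 mL ÷ 100 = 58.11 g
calcium chloride dihydrate: 1.46 g/L × 4.47 L = 6.53 g
L-leucine: 0.097% w/v = 0.97 g/L → 0.97 × 4.47 L = 4.34 g

agar 58.11 g; calcium chloride dihydrate 6.53 g; L-leucine 4.34 g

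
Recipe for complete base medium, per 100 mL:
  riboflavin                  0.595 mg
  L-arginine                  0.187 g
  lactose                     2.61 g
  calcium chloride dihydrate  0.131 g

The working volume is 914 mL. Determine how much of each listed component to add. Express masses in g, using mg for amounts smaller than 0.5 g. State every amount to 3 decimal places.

Ratio of target to recipe volume: 914 / 100 = 9.14.
riboflavin: 0.595 mg × (914 mL / 100 mL) = 5.438 mg
L-arginine: 0.187 g × (914 mL / 100 mL) = 1.709 g
lactose: 2.61 g × (914 mL / 100 mL) = 23.855 g
calcium chloride dihydrate: 0.131 g × (914 mL / 100 mL) = 1.197 g

riboflavin 5.438 mg; L-arginine 1.709 g; lactose 23.855 g; calcium chloride dihydrate 1.197 g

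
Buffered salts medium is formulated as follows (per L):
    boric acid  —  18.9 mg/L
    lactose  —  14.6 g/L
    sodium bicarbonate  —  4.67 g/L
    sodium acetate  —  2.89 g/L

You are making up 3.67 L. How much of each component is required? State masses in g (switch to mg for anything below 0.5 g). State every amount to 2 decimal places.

boric acid 69.36 mg; lactose 53.58 g; sodium bicarbonate 17.14 g; sodium acetate 10.61 g

Scale factor relative to 1 L: 3.67.
boric acid: 18.9 mg/L × 3.67 L = 69.36 mg
lactose: 14.6 g/L × 3.67 L = 53.58 g
sodium bicarbonate: 4.67 g/L × 3.67 L = 17.14 g
sodium acetate: 2.89 g/L × 3.67 L = 10.61 g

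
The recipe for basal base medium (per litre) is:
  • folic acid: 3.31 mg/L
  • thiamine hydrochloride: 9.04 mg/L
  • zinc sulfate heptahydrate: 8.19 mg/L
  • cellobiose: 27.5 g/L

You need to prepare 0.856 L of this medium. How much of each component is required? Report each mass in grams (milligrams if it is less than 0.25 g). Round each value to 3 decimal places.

Scale factor relative to 1 L: 0.856.
folic acid: 3.31 mg/L × 0.856 L = 2.833 mg
thiamine hydrochloride: 9.04 mg/L × 0.856 L = 7.738 mg
zinc sulfate heptahydrate: 8.19 mg/L × 0.856 L = 7.011 mg
cellobiose: 27.5 g/L × 0.856 L = 23.540 g

folic acid 2.833 mg; thiamine hydrochloride 7.738 mg; zinc sulfate heptahydrate 7.011 mg; cellobiose 23.540 g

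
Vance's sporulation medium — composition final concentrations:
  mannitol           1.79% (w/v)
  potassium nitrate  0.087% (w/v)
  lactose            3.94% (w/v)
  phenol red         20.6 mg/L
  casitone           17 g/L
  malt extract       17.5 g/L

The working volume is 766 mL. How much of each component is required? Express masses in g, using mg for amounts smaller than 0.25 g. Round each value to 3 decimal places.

Working volume: 766 mL = 0.766 L.
mannitol: 1.79% w/v = 17.9 g/L → 17.9 × 0.766 L = 13.711 g
potassium nitrate: 0.087% w/v = 0.87 g/L → 0.87 × 0.766 L = 0.666 g
lactose: 3.94 g per 100 mL × 766 mL ÷ 100 = 30.180 g
phenol red: 20.6 mg/L × 0.766 L = 15.780 mg
casitone: 17 g/L × 0.766 L = 13.022 g
malt extract: 17.5 g/L × 0.766 L = 13.405 g

mannitol 13.711 g; potassium nitrate 0.666 g; lactose 30.180 g; phenol red 15.780 mg; casitone 13.022 g; malt extract 13.405 g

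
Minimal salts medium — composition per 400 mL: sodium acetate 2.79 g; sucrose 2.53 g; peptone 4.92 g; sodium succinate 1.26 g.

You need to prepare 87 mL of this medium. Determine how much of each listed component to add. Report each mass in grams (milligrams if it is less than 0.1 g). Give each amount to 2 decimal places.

sodium acetate 0.61 g; sucrose 0.55 g; peptone 1.07 g; sodium succinate 0.27 g

Scale factor = 87 mL / 400 mL = 0.2175.
sodium acetate: 2.79 g × (87 mL / 400 mL) = 0.61 g
sucrose: 2.53 g × (87 mL / 400 mL) = 0.55 g
peptone: 4.92 g × (87 mL / 400 mL) = 1.07 g
sodium succinate: 1.26 g × (87 mL / 400 mL) = 0.27 g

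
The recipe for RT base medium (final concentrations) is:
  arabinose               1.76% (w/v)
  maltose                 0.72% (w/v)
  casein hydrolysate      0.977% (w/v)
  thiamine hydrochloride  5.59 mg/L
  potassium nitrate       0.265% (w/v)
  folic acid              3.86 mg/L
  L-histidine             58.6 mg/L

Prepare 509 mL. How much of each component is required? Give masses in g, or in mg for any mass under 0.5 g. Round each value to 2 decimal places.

Working volume: 509 mL = 0.509 L.
arabinose: 1.76 g per 100 mL × 509 mL ÷ 100 = 8.96 g
maltose: 0.72% w/v = 7.2 g/L → 7.2 × 0.509 L = 3.66 g
casein hydrolysate: 0.977% w/v = 9.77 g/L → 9.77 × 0.509 L = 4.97 g
thiamine hydrochloride: 5.59 mg/L × 0.509 L = 2.85 mg
potassium nitrate: 0.265 g per 100 mL × 509 mL ÷ 100 = 1.35 g
folic acid: 3.86 mg/L × 0.509 L = 1.96 mg
L-histidine: 58.6 mg/L × 0.509 L = 29.83 mg

arabinose 8.96 g; maltose 3.66 g; casein hydrolysate 4.97 g; thiamine hydrochloride 2.85 mg; potassium nitrate 1.35 g; folic acid 1.96 mg; L-histidine 29.83 mg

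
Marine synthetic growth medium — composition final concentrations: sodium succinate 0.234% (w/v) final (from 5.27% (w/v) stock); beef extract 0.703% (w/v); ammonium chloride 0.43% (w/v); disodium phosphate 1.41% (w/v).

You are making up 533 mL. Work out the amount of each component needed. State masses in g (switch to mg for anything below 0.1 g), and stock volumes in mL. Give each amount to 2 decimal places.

Target volume = 533 mL = 0.533 L.
sodium succinate: dilute stock: 0.234% ÷ 5.27% × 533 mL = 23.67 mL
beef extract: 0.703% w/v = 7.03 g/L → 7.03 × 0.533 L = 3.75 g
ammonium chloride: 0.43 g per 100 mL × 533 mL ÷ 100 = 2.29 g
disodium phosphate: 1.41 g per 100 mL × 533 mL ÷ 100 = 7.52 g

sodium succinate 23.67 mL; beef extract 3.75 g; ammonium chloride 2.29 g; disodium phosphate 7.52 g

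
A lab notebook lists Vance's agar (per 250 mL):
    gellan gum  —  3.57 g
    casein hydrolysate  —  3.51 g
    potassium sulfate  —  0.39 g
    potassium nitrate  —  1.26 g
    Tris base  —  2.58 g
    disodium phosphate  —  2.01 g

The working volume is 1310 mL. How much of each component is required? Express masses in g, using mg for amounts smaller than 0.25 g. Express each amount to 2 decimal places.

Scale factor = 1310 mL / 250 mL = 5.24.
gellan gum: 3.57 g × (1310 mL / 250 mL) = 18.71 g
casein hydrolysate: 3.51 g × (1310 mL / 250 mL) = 18.39 g
potassium sulfate: 0.39 g × (1310 mL / 250 mL) = 2.04 g
potassium nitrate: 1.26 g × (1310 mL / 250 mL) = 6.60 g
Tris base: 2.58 g × (1310 mL / 250 mL) = 13.52 g
disodium phosphate: 2.01 g × (1310 mL / 250 mL) = 10.53 g

gellan gum 18.71 g; casein hydrolysate 18.39 g; potassium sulfate 2.04 g; potassium nitrate 6.60 g; Tris base 13.52 g; disodium phosphate 10.53 g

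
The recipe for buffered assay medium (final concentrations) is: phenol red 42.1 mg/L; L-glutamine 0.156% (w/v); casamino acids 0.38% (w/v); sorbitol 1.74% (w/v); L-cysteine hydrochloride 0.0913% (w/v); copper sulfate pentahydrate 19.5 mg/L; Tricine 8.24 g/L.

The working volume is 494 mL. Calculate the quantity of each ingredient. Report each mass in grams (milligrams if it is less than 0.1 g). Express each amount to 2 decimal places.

Working volume: 494 mL = 0.494 L.
phenol red: 42.1 mg/L × 0.494 L = 20.80 mg
L-glutamine: 0.156% w/v = 1.56 g/L → 1.56 × 0.494 L = 0.77 g
casamino acids: 0.38% w/v = 3.8 g/L → 3.8 × 0.494 L = 1.88 g
sorbitol: 1.74 g per 100 mL × 494 mL ÷ 100 = 8.60 g
L-cysteine hydrochloride: 0.0913 g per 100 mL × 494 mL ÷ 100 = 0.45 g
copper sulfate pentahydrate: 19.5 mg/L × 0.494 L = 9.63 mg
Tricine: 8.24 g/L × 0.494 L = 4.07 g

phenol red 20.80 mg; L-glutamine 0.77 g; casamino acids 1.88 g; sorbitol 8.60 g; L-cysteine hydrochloride 0.45 g; copper sulfate pentahydrate 9.63 mg; Tricine 4.07 g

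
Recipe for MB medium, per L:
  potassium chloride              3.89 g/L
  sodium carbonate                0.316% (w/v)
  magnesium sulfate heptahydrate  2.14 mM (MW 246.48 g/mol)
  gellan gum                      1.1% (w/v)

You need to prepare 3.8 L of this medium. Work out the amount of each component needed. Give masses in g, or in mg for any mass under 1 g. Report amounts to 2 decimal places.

Scale factor relative to 1 L: 3.8.
potassium chloride: 3.89 g/L × 3.8 L = 14.78 g
sodium carbonate: 0.316% w/v = 3.16 g/L → 3.16 × 3.8 L = 12.01 g
magnesium sulfate heptahydrate: 2.14 mmol/L × 246.48 g/mol × 3.8 L ÷ 1000 = 2.00 g
gellan gum: 1.1 g per 100 mL × 3800 mL ÷ 100 = 41.80 g

potassium chloride 14.78 g; sodium carbonate 12.01 g; magnesium sulfate heptahydrate 2.00 g; gellan gum 41.80 g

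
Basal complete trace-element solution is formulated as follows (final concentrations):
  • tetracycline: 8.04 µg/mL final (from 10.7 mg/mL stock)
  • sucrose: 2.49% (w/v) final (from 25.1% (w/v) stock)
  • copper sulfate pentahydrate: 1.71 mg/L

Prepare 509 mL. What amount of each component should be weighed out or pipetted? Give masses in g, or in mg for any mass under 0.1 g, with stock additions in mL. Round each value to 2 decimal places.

Target volume = 509 mL = 0.509 L.
tetracycline: dilute stock: 8.04 µg/mL × 509 mL ÷ 10700 µg/mL = 0.38 mL
sucrose: dilute stock: 2.49% ÷ 25.1% × 509 mL = 50.49 mL
copper sulfate pentahydrate: 1.71 mg/L × 0.509 L = 0.87 mg

tetracycline 0.38 mL; sucrose 50.49 mL; copper sulfate pentahydrate 0.87 mg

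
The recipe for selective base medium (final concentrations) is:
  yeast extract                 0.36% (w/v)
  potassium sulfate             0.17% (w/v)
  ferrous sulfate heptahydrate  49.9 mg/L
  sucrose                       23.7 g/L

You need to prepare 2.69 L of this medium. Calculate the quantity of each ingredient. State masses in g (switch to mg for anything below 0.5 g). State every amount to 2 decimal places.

Working volume: 2.69 L.
yeast extract: 0.36% w/v = 3.6 g/L → 3.6 × 2.69 L = 9.68 g
potassium sulfate: 0.17% w/v = 1.7 g/L → 1.7 × 2.69 L = 4.57 g
ferrous sulfate heptahydrate: 49.9 mg/L × 2.69 L = 134.23 mg
sucrose: 23.7 g/L × 2.69 L = 63.75 g

yeast extract 9.68 g; potassium sulfate 4.57 g; ferrous sulfate heptahydrate 134.23 mg; sucrose 63.75 g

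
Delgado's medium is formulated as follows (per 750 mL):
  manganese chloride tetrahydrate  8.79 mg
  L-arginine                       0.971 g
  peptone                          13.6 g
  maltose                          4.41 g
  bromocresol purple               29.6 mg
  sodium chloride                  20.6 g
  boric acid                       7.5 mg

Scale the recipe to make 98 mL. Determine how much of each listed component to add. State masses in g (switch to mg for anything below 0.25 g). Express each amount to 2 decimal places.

manganese chloride tetrahydrate 1.15 mg; L-arginine 126.88 mg; peptone 1.78 g; maltose 0.58 g; bromocresol purple 3.87 mg; sodium chloride 2.69 g; boric acid 0.98 mg

Scale factor = 98 mL / 750 mL = 0.130667.
manganese chloride tetrahydrate: 8.79 mg × (98 mL / 750 mL) = 1.15 mg
L-arginine: 0.971 g × (98 mL / 750 mL) = 0.126877 g = 126.88 mg
peptone: 13.6 g × (98 mL / 750 mL) = 1.78 g
maltose: 4.41 g × (98 mL / 750 mL) = 0.58 g
bromocresol purple: 29.6 mg × (98 mL / 750 mL) = 3.87 mg
sodium chloride: 20.6 g × (98 mL / 750 mL) = 2.69 g
boric acid: 7.5 mg × (98 mL / 750 mL) = 0.98 mg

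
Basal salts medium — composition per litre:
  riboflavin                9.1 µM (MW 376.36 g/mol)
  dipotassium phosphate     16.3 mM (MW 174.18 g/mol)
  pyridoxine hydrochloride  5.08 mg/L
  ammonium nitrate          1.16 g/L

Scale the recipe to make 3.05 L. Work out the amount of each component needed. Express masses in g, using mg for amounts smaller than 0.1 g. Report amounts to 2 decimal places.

Working volume: 3.05 L.
riboflavin: 9.1 µmol/L × 376.36 g/mol × 3.05 L ÷ 1000 = 10.45 mg
dipotassium phosphate: 16.3 mmol/L × 174.18 g/mol × 3.05 L ÷ 1000 = 8.66 g
pyridoxine hydrochloride: 5.08 mg/L × 3.05 L = 15.49 mg
ammonium nitrate: 1.16 g/L × 3.05 L = 3.54 g

riboflavin 10.45 mg; dipotassium phosphate 8.66 g; pyridoxine hydrochloride 15.49 mg; ammonium nitrate 3.54 g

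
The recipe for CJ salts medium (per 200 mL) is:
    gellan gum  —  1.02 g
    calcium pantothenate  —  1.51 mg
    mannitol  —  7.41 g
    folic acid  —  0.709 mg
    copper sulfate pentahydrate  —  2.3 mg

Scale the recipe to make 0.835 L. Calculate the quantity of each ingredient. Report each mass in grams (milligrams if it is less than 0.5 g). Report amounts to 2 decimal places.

Ratio of target to recipe volume: 835 / 200 = 4.175.
gellan gum: 1.02 g × (835 mL / 200 mL) = 4.26 g
calcium pantothenate: 1.51 mg × (835 mL / 200 mL) = 6.30 mg
mannitol: 7.41 g × (835 mL / 200 mL) = 30.94 g
folic acid: 0.709 mg × (835 mL / 200 mL) = 2.96 mg
copper sulfate pentahydrate: 2.3 mg × (835 mL / 200 mL) = 9.60 mg

gellan gum 4.26 g; calcium pantothenate 6.30 mg; mannitol 30.94 g; folic acid 2.96 mg; copper sulfate pentahydrate 9.60 mg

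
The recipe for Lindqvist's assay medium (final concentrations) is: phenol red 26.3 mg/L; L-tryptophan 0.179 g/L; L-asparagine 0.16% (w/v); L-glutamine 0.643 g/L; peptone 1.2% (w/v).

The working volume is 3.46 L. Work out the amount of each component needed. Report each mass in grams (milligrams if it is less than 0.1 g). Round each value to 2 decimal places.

Scale factor relative to 1 L: 3.46.
phenol red: 26.3 mg/L × 3.46 L = 91.00 mg
L-tryptophan: 0.179 g/L × 3.46 L = 0.62 g
L-asparagine: 0.16% w/v = 1.6 g/L → 1.6 × 3.46 L = 5.54 g
L-glutamine: 0.643 g/L × 3.46 L = 2.22 g
peptone: 1.2 g per 100 mL × 3460 mL ÷ 100 = 41.52 g

phenol red 91.00 mg; L-tryptophan 0.62 g; L-asparagine 5.54 g; L-glutamine 2.22 g; peptone 41.52 g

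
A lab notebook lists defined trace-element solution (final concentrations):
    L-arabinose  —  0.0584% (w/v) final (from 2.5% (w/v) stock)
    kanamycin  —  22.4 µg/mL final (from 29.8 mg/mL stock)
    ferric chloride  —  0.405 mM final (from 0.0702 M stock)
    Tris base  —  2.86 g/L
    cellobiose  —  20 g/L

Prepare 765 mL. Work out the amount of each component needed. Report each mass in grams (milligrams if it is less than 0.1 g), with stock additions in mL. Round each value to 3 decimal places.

L-arabinose 17.870 mL; kanamycin 0.575 mL; ferric chloride 4.413 mL; Tris base 2.188 g; cellobiose 15.300 g

Scale factor relative to 1 L: 0.765.
L-arabinose: V = C2·V2/C1 = 0.0584% ÷ 2.5% × 765 mL = 17.870 mL
kanamycin: dilute stock: 22.4 µg/mL × 765 mL ÷ 29800 µg/mL = 0.575 mL
ferric chloride: V = C2·V2/C1 = 0.405 mM × 765 mL ÷ 70.2 mM = 4.413 mL
Tris base: 2.86 g/L × 0.765 L = 2.188 g
cellobiose: 20 g/L × 0.765 L = 15.300 g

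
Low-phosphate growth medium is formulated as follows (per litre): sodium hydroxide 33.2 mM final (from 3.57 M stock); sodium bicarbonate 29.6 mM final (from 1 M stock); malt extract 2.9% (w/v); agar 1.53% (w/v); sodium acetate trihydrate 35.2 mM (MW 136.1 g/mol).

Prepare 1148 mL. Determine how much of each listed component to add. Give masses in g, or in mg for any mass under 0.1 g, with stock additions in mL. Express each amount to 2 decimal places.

sodium hydroxide 10.68 mL; sodium bicarbonate 33.98 mL; malt extract 33.29 g; agar 17.56 g; sodium acetate trihydrate 5.50 g

Working volume: 1148 mL = 1.148 L.
sodium hydroxide: C1V1 = C2V2 → 33.2 mM × 1148 mL ÷ 3570 mM = 10.68 mL
sodium bicarbonate: dilute stock: 29.6 mM × 1148 mL ÷ 1000 mM = 33.98 mL
malt extract: 2.9% w/v = 29 g/L → 29 × 1.148 L = 33.29 g
agar: 1.53 g per 100 mL × 1148 mL ÷ 100 = 17.56 g
sodium acetate trihydrate: 35.2 mmol/L × 136.1 g/mol × 1.148 L ÷ 1000 = 5.50 g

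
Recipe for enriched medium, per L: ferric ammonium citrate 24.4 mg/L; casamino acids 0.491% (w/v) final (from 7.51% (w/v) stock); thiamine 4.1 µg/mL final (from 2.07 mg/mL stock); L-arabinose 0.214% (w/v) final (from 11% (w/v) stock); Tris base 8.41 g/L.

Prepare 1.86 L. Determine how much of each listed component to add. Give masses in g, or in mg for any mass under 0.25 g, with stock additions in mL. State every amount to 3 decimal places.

Scale factor relative to 1 L: 1.86.
ferric ammonium citrate: 24.4 mg/L × 1.86 L = 45.384 mg
casamino acids: V = C2·V2/C1 = 0.491% ÷ 7.51% × 1860 mL = 121.606 mL
thiamine: V = C2·V2/C1 = 4.1 µg/mL × 1860 mL ÷ 2070 µg/mL = 3.684 mL
L-arabinose: dilute stock: 0.214% ÷ 11% × 1860 mL = 36.185 mL
Tris base: 8.41 g/L × 1.86 L = 15.643 g

ferric ammonium citrate 45.384 mg; casamino acids 121.606 mL; thiamine 3.684 mL; L-arabinose 36.185 mL; Tris base 15.643 g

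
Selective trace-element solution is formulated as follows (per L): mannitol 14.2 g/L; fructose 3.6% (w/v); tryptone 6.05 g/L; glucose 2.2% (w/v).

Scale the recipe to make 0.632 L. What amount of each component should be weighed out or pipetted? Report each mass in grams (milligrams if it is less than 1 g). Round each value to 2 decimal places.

Scale factor relative to 1 L: 0.632.
mannitol: 14.2 g/L × 0.632 L = 8.97 g
fructose: 3.6% w/v = 36 g/L → 36 × 0.632 L = 22.75 g
tryptone: 6.05 g/L × 0.632 L = 3.82 g
glucose: 2.2 g per 100 mL × 632 mL ÷ 100 = 13.90 g

mannitol 8.97 g; fructose 22.75 g; tryptone 3.82 g; glucose 13.90 g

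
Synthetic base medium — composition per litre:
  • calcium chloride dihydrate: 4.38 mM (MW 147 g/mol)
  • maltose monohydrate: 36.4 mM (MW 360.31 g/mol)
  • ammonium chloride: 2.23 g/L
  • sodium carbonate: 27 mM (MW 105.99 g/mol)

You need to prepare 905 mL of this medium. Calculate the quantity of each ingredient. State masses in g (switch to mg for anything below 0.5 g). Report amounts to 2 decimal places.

calcium chloride dihydrate 0.58 g; maltose monohydrate 11.87 g; ammonium chloride 2.02 g; sodium carbonate 2.59 g

Scale factor relative to 1 L: 0.905.
calcium chloride dihydrate: 4.38 mmol/L × 147 g/mol × 0.905 L ÷ 1000 = 0.58 g
maltose monohydrate: 36.4 mmol/L × 360.31 g/mol × 0.905 L ÷ 1000 = 11.87 g
ammonium chloride: 2.23 g/L × 0.905 L = 2.02 g
sodium carbonate: 27 mmol/L × 105.99 g/mol × 0.905 L ÷ 1000 = 2.59 g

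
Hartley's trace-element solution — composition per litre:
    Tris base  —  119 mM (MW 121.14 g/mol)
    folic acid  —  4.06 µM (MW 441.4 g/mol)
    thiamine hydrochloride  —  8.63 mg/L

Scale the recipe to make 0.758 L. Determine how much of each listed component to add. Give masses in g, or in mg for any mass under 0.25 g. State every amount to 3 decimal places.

Tris base 10.927 g; folic acid 1.358 mg; thiamine hydrochloride 6.542 mg

Scale factor relative to 1 L: 0.758.
Tris base: 119 mmol/L × 121.14 g/mol × 0.758 L ÷ 1000 = 10.927 g
folic acid: 4.06 µmol/L × 441.4 g/mol × 0.758 L ÷ 1000 = 1.358 mg
thiamine hydrochloride: 8.63 mg/L × 0.758 L = 6.542 mg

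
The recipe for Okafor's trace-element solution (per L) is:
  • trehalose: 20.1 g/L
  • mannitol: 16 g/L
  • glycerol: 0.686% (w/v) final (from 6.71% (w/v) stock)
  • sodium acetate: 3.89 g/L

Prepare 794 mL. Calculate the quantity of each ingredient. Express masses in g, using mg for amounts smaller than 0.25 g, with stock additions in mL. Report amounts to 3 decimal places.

Target volume = 794 mL = 0.794 L.
trehalose: 20.1 g/L × 0.794 L = 15.959 g
mannitol: 16 g/L × 0.794 L = 12.704 g
glycerol: dilute stock: 0.686% ÷ 6.71% × 794 mL = 81.175 mL
sodium acetate: 3.89 g/L × 0.794 L = 3.089 g

trehalose 15.959 g; mannitol 12.704 g; glycerol 81.175 mL; sodium acetate 3.089 g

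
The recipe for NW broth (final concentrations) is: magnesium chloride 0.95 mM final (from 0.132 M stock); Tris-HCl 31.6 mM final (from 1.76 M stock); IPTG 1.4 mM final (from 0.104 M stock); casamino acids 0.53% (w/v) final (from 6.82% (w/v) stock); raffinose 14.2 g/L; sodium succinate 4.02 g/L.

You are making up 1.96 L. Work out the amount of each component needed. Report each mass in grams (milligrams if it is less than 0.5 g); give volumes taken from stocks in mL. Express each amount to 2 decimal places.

Scale factor relative to 1 L: 1.96.
magnesium chloride: dilute stock: 0.95 mM × 1960 mL ÷ 132 mM = 14.11 mL
Tris-HCl: C1V1 = C2V2 → 31.6 mM × 1960 mL ÷ 1760 mM = 35.19 mL
IPTG: dilute stock: 1.4 mM × 1960 mL ÷ 104 mM = 26.38 mL
casamino acids: V = C2·V2/C1 = 0.53% ÷ 6.82% × 1960 mL = 152.32 mL
raffinose: 14.2 g/L × 1.96 L = 27.83 g
sodium succinate: 4.02 g/L × 1.96 L = 7.88 g

magnesium chloride 14.11 mL; Tris-HCl 35.19 mL; IPTG 26.38 mL; casamino acids 152.32 mL; raffinose 27.83 g; sodium succinate 7.88 g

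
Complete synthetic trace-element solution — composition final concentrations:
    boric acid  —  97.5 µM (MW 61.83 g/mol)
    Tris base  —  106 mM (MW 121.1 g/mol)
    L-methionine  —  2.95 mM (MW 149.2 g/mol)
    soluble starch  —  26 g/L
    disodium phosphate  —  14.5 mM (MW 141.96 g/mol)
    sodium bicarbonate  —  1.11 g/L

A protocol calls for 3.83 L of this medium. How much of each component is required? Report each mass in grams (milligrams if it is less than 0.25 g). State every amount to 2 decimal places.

boric acid 23.09 mg; Tris base 49.16 g; L-methionine 1.69 g; soluble starch 99.58 g; disodium phosphate 7.88 g; sodium bicarbonate 4.25 g

Working volume: 3.83 L.
boric acid: 97.5 µmol/L × 61.83 g/mol × 3.83 L ÷ 1000 = 23.09 mg
Tris base: 106 mmol/L × 121.1 g/mol × 3.83 L ÷ 1000 = 49.16 g
L-methionine: 2.95 mmol/L × 149.2 g/mol × 3.83 L ÷ 1000 = 1.69 g
soluble starch: 26 g/L × 3.83 L = 99.58 g
disodium phosphate: 14.5 mmol/L × 141.96 g/mol × 3.83 L ÷ 1000 = 7.88 g
sodium bicarbonate: 1.11 g/L × 3.83 L = 4.25 g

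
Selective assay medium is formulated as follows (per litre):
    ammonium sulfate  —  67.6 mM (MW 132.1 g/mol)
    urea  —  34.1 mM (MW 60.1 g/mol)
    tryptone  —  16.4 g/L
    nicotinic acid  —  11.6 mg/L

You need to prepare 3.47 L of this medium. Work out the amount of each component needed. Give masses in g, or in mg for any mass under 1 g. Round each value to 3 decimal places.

ammonium sulfate 30.987 g; urea 7.111 g; tryptone 56.908 g; nicotinic acid 40.252 mg

Working volume: 3.47 L.
ammonium sulfate: 67.6 mmol/L × 132.1 g/mol × 3.47 L ÷ 1000 = 30.987 g
urea: 34.1 mmol/L × 60.1 g/mol × 3.47 L ÷ 1000 = 7.111 g
tryptone: 16.4 g/L × 3.47 L = 56.908 g
nicotinic acid: 11.6 mg/L × 3.47 L = 40.252 mg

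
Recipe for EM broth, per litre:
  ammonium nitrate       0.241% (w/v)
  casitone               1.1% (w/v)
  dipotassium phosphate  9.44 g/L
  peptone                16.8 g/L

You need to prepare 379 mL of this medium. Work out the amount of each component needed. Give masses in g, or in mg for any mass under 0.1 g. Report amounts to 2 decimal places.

Target volume = 379 mL = 0.379 L.
ammonium nitrate: 0.241 g per 100 mL × 379 mL ÷ 100 = 0.91 g
casitone: 1.1 g per 100 mL × 379 mL ÷ 100 = 4.17 g
dipotassium phosphate: 9.44 g/L × 0.379 L = 3.58 g
peptone: 16.8 g/L × 0.379 L = 6.37 g

ammonium nitrate 0.91 g; casitone 4.17 g; dipotassium phosphate 3.58 g; peptone 6.37 g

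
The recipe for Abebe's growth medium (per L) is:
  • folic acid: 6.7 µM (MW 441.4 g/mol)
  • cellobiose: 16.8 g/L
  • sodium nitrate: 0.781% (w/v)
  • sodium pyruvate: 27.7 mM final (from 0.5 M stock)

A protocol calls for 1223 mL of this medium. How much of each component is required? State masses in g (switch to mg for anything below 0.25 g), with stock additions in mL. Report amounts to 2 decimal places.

Scale factor relative to 1 L: 1.223.
folic acid: 6.7 µmol/L × 441.4 g/mol × 1.223 L ÷ 1000 = 3.62 mg
cellobiose: 16.8 g/L × 1.223 L = 20.55 g
sodium nitrate: 0.781% w/v = 7.81 g/L → 7.81 × 1.223 L = 9.55 g
sodium pyruvate: dilute stock: 27.7 mM × 1223 mL ÷ 500 mM = 67.75 mL

folic acid 3.62 mg; cellobiose 20.55 g; sodium nitrate 9.55 g; sodium pyruvate 67.75 mL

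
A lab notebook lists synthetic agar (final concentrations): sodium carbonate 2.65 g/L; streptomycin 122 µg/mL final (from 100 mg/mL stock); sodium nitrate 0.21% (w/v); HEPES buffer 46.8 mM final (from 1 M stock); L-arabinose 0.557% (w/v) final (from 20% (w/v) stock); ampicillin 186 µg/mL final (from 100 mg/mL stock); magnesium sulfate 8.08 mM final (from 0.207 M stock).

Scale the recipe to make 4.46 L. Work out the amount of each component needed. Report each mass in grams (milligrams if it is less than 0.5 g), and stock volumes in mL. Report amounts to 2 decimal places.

Working volume: 4.46 L.
sodium carbonate: 2.65 g/L × 4.46 L = 11.82 g
streptomycin: V = C2·V2/C1 = 122 µg/mL × 4460 mL ÷ 100000 µg/mL = 5.44 mL
sodium nitrate: 0.21% w/v = 2.1 g/L → 2.1 × 4.46 L = 9.37 g
HEPES buffer: C1V1 = C2V2 → 46.8 mM × 4460 mL ÷ 1000 mM = 208.73 mL
L-arabinose: dilute stock: 0.557% ÷ 20% × 4460 mL = 124.21 mL
ampicillin: dilute stock: 186 µg/mL × 4460 mL ÷ 100000 µg/mL = 8.30 mL
magnesium sulfate: V = C2·V2/C1 = 8.08 mM × 4460 mL ÷ 207 mM = 174.09 mL

sodium carbonate 11.82 g; streptomycin 5.44 mL; sodium nitrate 9.37 g; HEPES buffer 208.73 mL; L-arabinose 124.21 mL; ampicillin 8.30 mL; magnesium sulfate 174.09 mL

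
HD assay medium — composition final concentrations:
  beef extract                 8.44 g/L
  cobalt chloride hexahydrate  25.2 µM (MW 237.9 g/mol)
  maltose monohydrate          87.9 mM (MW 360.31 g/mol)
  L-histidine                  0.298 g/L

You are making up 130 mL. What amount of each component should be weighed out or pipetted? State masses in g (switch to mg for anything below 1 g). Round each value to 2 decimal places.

beef extract 1.10 g; cobalt chloride hexahydrate 0.78 mg; maltose monohydrate 4.12 g; L-histidine 38.74 mg

Scale factor relative to 1 L: 0.13.
beef extract: 8.44 g/L × 0.13 L = 1.10 g
cobalt chloride hexahydrate: 25.2 µmol/L × 237.9 g/mol × 0.13 L ÷ 1000 = 0.78 mg
maltose monohydrate: 87.9 mmol/L × 360.31 g/mol × 0.13 L ÷ 1000 = 4.12 g
L-histidine: 0.298 g/L × 0.13 L = 0.03874 g = 38.74 mg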